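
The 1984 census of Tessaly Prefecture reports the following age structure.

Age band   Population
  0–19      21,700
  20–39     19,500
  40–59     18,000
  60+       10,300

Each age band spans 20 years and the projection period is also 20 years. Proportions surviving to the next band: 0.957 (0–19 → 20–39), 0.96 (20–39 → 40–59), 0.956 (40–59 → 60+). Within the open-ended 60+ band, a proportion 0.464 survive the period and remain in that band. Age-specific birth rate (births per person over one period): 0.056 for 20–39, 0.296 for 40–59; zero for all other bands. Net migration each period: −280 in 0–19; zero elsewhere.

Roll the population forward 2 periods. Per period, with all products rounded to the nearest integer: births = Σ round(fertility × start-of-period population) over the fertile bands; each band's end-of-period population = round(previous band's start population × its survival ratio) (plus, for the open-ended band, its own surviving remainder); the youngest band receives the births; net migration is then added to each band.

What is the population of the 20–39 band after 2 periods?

5876

Let band 1 be 0–19 through band 4 = 60+.
Period 1.
Births: 19500 × 0.056 = 1092 ; 18000 × 0.296 = 5328 → total 6420
Band 2: 21700 × 0.957 = 20767
Band 3: 19500 × 0.96 = 18720
Band 4: 18000 × 0.956 + 10300 × 0.464 = 17208 + 4779 = 21987
Net migration: Band 1 − 280 → 6140
→ [6140, 20767, 18720, 21987]
Period 2.
Births: 20767 × 0.056 = 1163 ; 18720 × 0.296 = 5541 → total 6704
Band 2: 6140 × 0.957 = 5876
Band 3: 20767 × 0.96 = 19936
Band 4: 18720 × 0.956 + 21987 × 0.464 = 17896 + 10202 = 28098
Net migration: Band 1 − 280 → 6424
→ [6424, 5876, 19936, 28098]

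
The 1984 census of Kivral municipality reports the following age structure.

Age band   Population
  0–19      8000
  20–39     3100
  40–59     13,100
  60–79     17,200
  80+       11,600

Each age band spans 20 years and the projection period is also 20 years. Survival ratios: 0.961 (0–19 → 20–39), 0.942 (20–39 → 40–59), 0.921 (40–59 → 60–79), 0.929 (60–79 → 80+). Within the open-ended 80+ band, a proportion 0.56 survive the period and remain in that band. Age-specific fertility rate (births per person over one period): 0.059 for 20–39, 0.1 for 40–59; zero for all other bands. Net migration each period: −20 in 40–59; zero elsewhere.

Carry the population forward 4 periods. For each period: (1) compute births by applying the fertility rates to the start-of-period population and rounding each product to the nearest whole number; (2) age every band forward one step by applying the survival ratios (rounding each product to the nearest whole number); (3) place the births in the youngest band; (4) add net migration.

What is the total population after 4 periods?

Period 1:
Births: 3100 * 0.059 = 183 ; 13100 * 0.1 = 1310 → total 1493
20–39: 8000 * 0.961 = 7688
40–59: 3100 * 0.942 = 2920
60–79: 13100 * 0.921 = 12065
80+: 17200 * 0.929 + 11600 * 0.56 = 15979 + 6496 = 22475
Net migration: 40–59 − 20 → 2900
Giving 1493 / 7688 / 2900 / 12065 / 22475.
Period 2:
Births: 7688 * 0.059 = 454 ; 2900 * 0.1 = 290 → total 744
20–39: 1493 * 0.961 = 1435
40–59: 7688 * 0.942 = 7242
60–79: 2900 * 0.921 = 2671
80+: 12065 * 0.929 + 22475 * 0.56 = 11208 + 12586 = 23794
Net migration: 40–59 − 20 → 7222
Giving 744 / 1435 / 7222 / 2671 / 23794.
Period 3:
Births: 1435 * 0.059 = 85 ; 7222 * 0.1 = 722 → total 807
20–39: 744 * 0.961 = 715
40–59: 1435 * 0.942 = 1352
60–79: 7222 * 0.921 = 6651
80+: 2671 * 0.929 + 23794 * 0.56 = 2481 + 13325 = 15806
Net migration: 40–59 − 20 → 1332
Giving 807 / 715 / 1332 / 6651 / 15806.
Period 4:
Births: 715 * 0.059 = 42 ; 1332 * 0.1 = 133 → total 175
20–39: 807 * 0.961 = 776
40–59: 715 * 0.942 = 674
60–79: 1332 * 0.921 = 1227
80+: 6651 * 0.929 + 15806 * 0.56 = 6179 + 8851 = 15030
Net migration: 40–59 − 20 → 654
Giving 175 / 776 / 654 / 1227 / 15030.
Total after period 4: 175 + 776 + 654 + 1227 + 15030 = 17862

17862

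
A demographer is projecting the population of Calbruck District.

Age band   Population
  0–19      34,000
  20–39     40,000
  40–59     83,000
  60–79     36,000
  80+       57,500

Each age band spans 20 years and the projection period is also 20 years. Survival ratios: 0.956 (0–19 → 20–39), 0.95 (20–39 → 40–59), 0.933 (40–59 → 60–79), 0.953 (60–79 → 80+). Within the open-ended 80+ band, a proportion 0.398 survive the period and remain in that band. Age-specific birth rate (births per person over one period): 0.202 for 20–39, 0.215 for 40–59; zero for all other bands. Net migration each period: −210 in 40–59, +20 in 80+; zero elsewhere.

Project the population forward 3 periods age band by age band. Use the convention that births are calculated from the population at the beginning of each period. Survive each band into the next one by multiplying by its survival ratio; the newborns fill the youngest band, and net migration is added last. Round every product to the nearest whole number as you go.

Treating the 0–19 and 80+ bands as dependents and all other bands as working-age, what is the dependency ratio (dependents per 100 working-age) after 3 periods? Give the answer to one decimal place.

Call the groups 1 to 5, youngest first.
Period 1:
Births: 40000 × 0.202 = 8080  |  83000 × 0.215 = 17845 — total 25925
Group 2: 34000 × 0.956 = 32504
Group 3: 40000 × 0.95 = 38000
Group 4: 83000 × 0.933 = 77439
Group 5: 36000 × 0.953 + 57500 × 0.398 = 34308 + 22885 = 57193
Net migration: Group 3 − 210 → 37790; Group 5 + 20 → 57213
Giving 25925 / 32504 / 37790 / 77439 / 57213.
Period 2:
Births: 32504 × 0.202 = 6566  |  37790 × 0.215 = 8125 — total 14691
Group 2: 25925 × 0.956 = 24784
Group 3: 32504 × 0.95 = 30879
Group 4: 37790 × 0.933 = 35258
Group 5: 77439 × 0.953 + 57213 × 0.398 = 73799 + 22771 = 96570
Net migration: Group 3 − 210 → 30669; Group 5 + 20 → 96590
Giving 14691 / 24784 / 30669 / 35258 / 96590.
Period 3:
Births: 24784 × 0.202 = 5006  |  30669 × 0.215 = 6594 — total 11600
Group 2: 14691 × 0.956 = 14045
Group 3: 24784 × 0.95 = 23545
Group 4: 30669 × 0.933 = 28614
Group 5: 35258 × 0.953 + 96590 × 0.398 = 33601 + 38443 = 72044
Net migration: Group 3 − 210 → 23335; Group 5 + 20 → 72064
Giving 11600 / 14045 / 23335 / 28614 / 72064.
Dependents (band 0–19 + band 80+) = 11600 + 72064 = 83664; working-age = 65994; ratio = 83664/65994 × 100 = 126.8

126.8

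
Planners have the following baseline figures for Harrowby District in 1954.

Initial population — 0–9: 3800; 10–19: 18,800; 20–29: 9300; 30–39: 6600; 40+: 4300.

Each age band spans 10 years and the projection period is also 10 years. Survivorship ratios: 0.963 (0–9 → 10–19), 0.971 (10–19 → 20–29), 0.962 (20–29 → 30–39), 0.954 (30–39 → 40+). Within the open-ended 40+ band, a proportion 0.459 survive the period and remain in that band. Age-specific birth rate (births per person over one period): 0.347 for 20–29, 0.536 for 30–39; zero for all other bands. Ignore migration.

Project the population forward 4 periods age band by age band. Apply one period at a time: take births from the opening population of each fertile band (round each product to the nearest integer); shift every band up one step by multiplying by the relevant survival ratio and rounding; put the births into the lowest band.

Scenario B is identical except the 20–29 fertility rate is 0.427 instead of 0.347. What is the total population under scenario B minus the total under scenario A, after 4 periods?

3111

(Bands numbered youngest = 1 to oldest = 5.)
— Period 1 —
Births: 9300 × 0.347 = 3227, 6600 × 0.536 = 3538 ⇒ total 6765
Band 2: 3800 × 0.963 = 3659
Band 3: 18800 × 0.971 = 18255
Band 4: 9300 × 0.962 = 8947
Band 5: 6600 × 0.954 + 4300 × 0.459 = 6296 + 1974 = 8270
→ [6765, 3659, 18255, 8947, 8270]
— Period 2 —
Births: 18255 × 0.347 = 6334, 8947 × 0.536 = 4796 ⇒ total 11130
Band 2: 6765 × 0.963 = 6515
Band 3: 3659 × 0.971 = 3553
Band 4: 18255 × 0.962 = 17561
Band 5: 8947 × 0.954 + 8270 × 0.459 = 8535 + 3796 = 12331
→ [11130, 6515, 3553, 17561, 12331]
— Period 3 —
Births: 3553 × 0.347 = 1233, 17561 × 0.536 = 9413 ⇒ total 10646
Band 2: 11130 × 0.963 = 10718
Band 3: 6515 × 0.971 = 6326
Band 4: 3553 × 0.962 = 3418
Band 5: 17561 × 0.954 + 12331 × 0.459 = 16753 + 5660 = 22413
→ [10646, 10718, 6326, 3418, 22413]
— Period 4 —
Births: 6326 × 0.347 = 2195, 3418 × 0.536 = 1832 ⇒ total 4027
Band 2: 10646 × 0.963 = 10252
Band 3: 10718 × 0.971 = 10407
Band 4: 6326 × 0.962 = 6086
Band 5: 3418 × 0.954 + 22413 × 0.459 = 3261 + 10288 = 13549
→ [4027, 10252, 10407, 6086, 13549]
Scenario A total after 4 periods: 44321
Scenario B projection —
— Period 1 —
Births: 9300 × 0.427 = 3971, 6600 × 0.536 = 3538 ⇒ total 7509
Band 2: 3800 × 0.963 = 3659
Band 3: 18800 × 0.971 = 18255
Band 4: 9300 × 0.962 = 8947
Band 5: 6600 × 0.954 + 4300 × 0.459 = 6296 + 1974 = 8270
→ [7509, 3659, 18255, 8947, 8270]
— Period 2 —
Births: 18255 × 0.427 = 7795, 8947 × 0.536 = 4796 ⇒ total 12591
Band 2: 7509 × 0.963 = 7231
Band 3: 3659 × 0.971 = 3553
Band 4: 18255 × 0.962 = 17561
Band 5: 8947 × 0.954 + 8270 × 0.459 = 8535 + 3796 = 12331
→ [12591, 7231, 3553, 17561, 12331]
— Period 3 —
Births: 3553 × 0.427 = 1517, 17561 × 0.536 = 9413 ⇒ total 10930
Band 2: 12591 × 0.963 = 12125
Band 3: 7231 × 0.971 = 7021
Band 4: 3553 × 0.962 = 3418
Band 5: 17561 × 0.954 + 12331 × 0.459 = 16753 + 5660 = 22413
→ [10930, 12125, 7021, 3418, 22413]
— Period 4 —
Births: 7021 × 0.427 = 2998, 3418 × 0.536 = 1832 ⇒ total 4830
Band 2: 10930 × 0.963 = 10526
Band 3: 12125 × 0.971 = 11773
Band 4: 7021 × 0.962 = 6754
Band 5: 3418 × 0.954 + 22413 × 0.459 = 3261 + 10288 = 13549
→ [4830, 10526, 11773, 6754, 13549]
Scenario B total after 4 periods: 47432
Difference B − A = 47432 − 44321 = 3111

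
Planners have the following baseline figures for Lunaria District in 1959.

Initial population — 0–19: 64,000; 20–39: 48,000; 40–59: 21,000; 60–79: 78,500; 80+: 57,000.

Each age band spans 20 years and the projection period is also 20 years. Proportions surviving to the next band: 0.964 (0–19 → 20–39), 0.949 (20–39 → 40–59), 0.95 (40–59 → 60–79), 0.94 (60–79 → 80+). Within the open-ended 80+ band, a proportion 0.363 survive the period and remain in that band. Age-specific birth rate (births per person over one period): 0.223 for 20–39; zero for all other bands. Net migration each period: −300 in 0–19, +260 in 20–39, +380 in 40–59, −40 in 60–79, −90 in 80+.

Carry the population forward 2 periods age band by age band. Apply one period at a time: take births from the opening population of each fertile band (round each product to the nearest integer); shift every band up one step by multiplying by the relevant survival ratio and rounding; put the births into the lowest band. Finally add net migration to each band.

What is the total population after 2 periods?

Numbering the bands 1..5 from youngest to oldest:
— Period 1 —
Births: 48000 * 0.223 = 10704
Band 2: 64000 * 0.964 = 61696
Band 3: 48000 * 0.949 = 45552
Band 4: 21000 * 0.95 = 19950
Band 5: 78500 * 0.94 + 57000 * 0.363 = 73790 + 20691 = 94481
Net migration: Band 1 − 300 → 10404; Band 2 + 260 → 61956; Band 3 + 380 → 45932; Band 4 − 40 → 19910; Band 5 − 90 → 94391
Giving 10404 / 61956 / 45932 / 19910 / 94391.
— Period 2 —
Births: 61956 * 0.223 = 13816
Band 2: 10404 * 0.964 = 10029
Band 3: 61956 * 0.949 = 58796
Band 4: 45932 * 0.95 = 43635
Band 5: 19910 * 0.94 + 94391 * 0.363 = 18715 + 34264 = 52979
Net migration: Band 1 − 300 → 13516; Band 2 + 260 → 10289; Band 3 + 380 → 59176; Band 4 − 40 → 43595; Band 5 − 90 → 52889
Giving 13516 / 10289 / 59176 / 43595 / 52889.
Total after period 2: 13516 + 10289 + 59176 + 43595 + 52889 = 179465

179465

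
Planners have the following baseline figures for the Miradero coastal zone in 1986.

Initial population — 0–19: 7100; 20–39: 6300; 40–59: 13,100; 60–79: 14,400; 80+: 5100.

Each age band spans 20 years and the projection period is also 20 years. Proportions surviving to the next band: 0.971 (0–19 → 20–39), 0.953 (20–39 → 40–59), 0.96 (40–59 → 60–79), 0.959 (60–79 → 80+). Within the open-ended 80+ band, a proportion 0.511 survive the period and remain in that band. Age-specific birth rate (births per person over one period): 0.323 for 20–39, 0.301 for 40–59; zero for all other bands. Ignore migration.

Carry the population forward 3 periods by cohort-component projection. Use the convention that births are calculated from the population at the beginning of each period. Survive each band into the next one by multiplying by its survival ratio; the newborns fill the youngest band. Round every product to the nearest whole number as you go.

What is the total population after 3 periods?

— Period 1 —
Births: 6300 * 0.323 = 2035, 13100 * 0.301 = 3943 → 5978
20–39: 7100 * 0.971 = 6894
40–59: 6300 * 0.953 = 6004
60–79: 13100 * 0.96 = 12576
80+: 14400 * 0.959 + 5100 * 0.511 = 13810 + 2606 = 16416
Population now: 0–19=5978, 20–39=6894, 40–59=6004, 60–79=12576, 80+=16416
— Period 2 —
Births: 6894 * 0.323 = 2227, 6004 * 0.301 = 1807 → 4034
20–39: 5978 * 0.971 = 5805
40–59: 6894 * 0.953 = 6570
60–79: 6004 * 0.96 = 5764
80+: 12576 * 0.959 + 16416 * 0.511 = 12060 + 8389 = 20449
Population now: 0–19=4034, 20–39=5805, 40–59=6570, 60–79=5764, 80+=20449
— Period 3 —
Births: 5805 * 0.323 = 1875, 6570 * 0.301 = 1978 → 3853
20–39: 4034 * 0.971 = 3917
40–59: 5805 * 0.953 = 5532
60–79: 6570 * 0.96 = 6307
80+: 5764 * 0.959 + 20449 * 0.511 = 5528 + 10449 = 15977
Population now: 0–19=3853, 20–39=3917, 40–59=5532, 60–79=6307, 80+=15977
Total after period 3: 3853 + 3917 + 5532 + 6307 + 15977 = 35586

35586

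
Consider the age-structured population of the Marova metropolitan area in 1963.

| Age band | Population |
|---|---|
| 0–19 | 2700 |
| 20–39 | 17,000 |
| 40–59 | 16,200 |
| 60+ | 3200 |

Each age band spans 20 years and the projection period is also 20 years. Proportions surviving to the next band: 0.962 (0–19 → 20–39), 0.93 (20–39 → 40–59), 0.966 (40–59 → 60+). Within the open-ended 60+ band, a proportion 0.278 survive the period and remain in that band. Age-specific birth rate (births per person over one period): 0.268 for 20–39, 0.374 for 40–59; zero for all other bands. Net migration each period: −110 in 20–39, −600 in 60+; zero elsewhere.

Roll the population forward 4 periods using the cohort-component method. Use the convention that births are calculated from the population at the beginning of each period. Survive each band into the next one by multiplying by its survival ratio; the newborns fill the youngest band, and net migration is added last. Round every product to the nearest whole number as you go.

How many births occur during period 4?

After projecting period 1:
Births: 17000 × 0.268 = 4556  |  16200 × 0.374 = 6059 → total 10615
20–39: 2700 × 0.962 = 2597
40–59: 17000 × 0.93 = 15810
60+: 16200 × 0.966 + 3200 × 0.278 = 15649 + 890 = 16539
Net migration: 20–39 − 110 → 2487; 60+ − 600 → 15939
Giving 10615 / 2487 / 15810 / 15939.
After projecting period 2:
Births: 2487 × 0.268 = 667  |  15810 × 0.374 = 5913 → total 6580
20–39: 10615 × 0.962 = 10212
40–59: 2487 × 0.93 = 2313
60+: 15810 × 0.966 + 15939 × 0.278 = 15272 + 4431 = 19703
Net migration: 20–39 − 110 → 10102; 60+ − 600 → 19103
Giving 6580 / 10102 / 2313 / 19103.
After projecting period 3:
Births: 10102 × 0.268 = 2707  |  2313 × 0.374 = 865 → total 3572
20–39: 6580 × 0.962 = 6330
40–59: 10102 × 0.93 = 9395
60+: 2313 × 0.966 + 19103 × 0.278 = 2234 + 5311 = 7545
Net migration: 20–39 − 110 → 6220; 60+ − 600 → 6945
Giving 3572 / 6220 / 9395 / 6945.
After projecting period 4:
Births: 6220 × 0.268 = 1667  |  9395 × 0.374 = 3514 → total 5181
20–39: 3572 × 0.962 = 3436
40–59: 6220 × 0.93 = 5785
60+: 9395 × 0.966 + 6945 × 0.278 = 9076 + 1931 = 11007
Net migration: 20–39 − 110 → 3326; 60+ − 600 → 10407
Giving 5181 / 3326 / 5785 / 10407.

5181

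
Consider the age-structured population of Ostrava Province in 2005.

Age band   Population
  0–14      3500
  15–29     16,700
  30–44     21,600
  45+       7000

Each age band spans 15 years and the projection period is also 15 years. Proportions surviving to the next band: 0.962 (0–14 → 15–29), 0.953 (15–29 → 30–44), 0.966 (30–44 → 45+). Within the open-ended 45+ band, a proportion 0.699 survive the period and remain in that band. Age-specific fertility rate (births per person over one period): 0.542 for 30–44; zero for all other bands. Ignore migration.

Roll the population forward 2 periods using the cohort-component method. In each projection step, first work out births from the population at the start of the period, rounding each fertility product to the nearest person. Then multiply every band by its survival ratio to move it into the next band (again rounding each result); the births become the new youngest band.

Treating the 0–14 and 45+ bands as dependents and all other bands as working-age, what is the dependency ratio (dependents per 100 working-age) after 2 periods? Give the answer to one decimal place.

290.3

(Bands numbered youngest = 1 to oldest = 4.)
Period 1.
Births: 21600 * 0.542 = 11707
Band 2: 3500 * 0.962 = 3367
Band 3: 16700 * 0.953 = 15915
Band 4: 21600 * 0.966 + 7000 * 0.699 = 20866 + 4893 = 25759
End of period: [11707, 3367, 15915, 25759]
Period 2.
Births: 15915 * 0.542 = 8626
Band 2: 11707 * 0.962 = 11262
Band 3: 3367 * 0.953 = 3209
Band 4: 15915 * 0.966 + 25759 * 0.699 = 15374 + 18006 = 33380
End of period: [8626, 11262, 3209, 33380]
Dependents (band 0–14 + band 45+) = 8626 + 33380 = 42006; working-age = 14471; ratio = 42006/14471 × 100 = 290.3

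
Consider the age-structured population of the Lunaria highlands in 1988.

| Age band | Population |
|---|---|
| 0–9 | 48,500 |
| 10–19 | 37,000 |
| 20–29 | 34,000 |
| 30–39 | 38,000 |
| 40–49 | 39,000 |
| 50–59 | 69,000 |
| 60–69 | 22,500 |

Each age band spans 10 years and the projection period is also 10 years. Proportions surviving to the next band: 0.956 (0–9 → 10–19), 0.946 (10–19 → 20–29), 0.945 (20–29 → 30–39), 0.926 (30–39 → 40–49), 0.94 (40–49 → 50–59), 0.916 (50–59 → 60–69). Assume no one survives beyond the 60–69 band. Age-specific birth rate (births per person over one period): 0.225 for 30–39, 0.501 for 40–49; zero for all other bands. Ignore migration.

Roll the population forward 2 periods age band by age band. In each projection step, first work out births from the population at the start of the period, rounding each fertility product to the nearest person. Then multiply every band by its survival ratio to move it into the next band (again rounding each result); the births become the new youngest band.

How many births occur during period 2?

24858

(Groups numbered youngest = 1 to oldest = 7.)
After projecting period 1:
Births: 38000 × 0.225 = 8550, 39000 × 0.501 = 19539 → 28089
Group 2: 48500 × 0.956 = 46366
Group 3: 37000 × 0.946 = 35002
Group 4: 34000 × 0.945 = 32130
Group 5: 38000 × 0.926 = 35188
Group 6: 39000 × 0.94 = 36660
Group 7: 69000 × 0.916 = 63204
→ [28089, 46366, 35002, 32130, 35188, 36660, 63204]
After projecting period 2:
Births: 32130 × 0.225 = 7229, 35188 × 0.501 = 17629 → 24858
Group 2: 28089 × 0.956 = 26853
Group 3: 46366 × 0.946 = 43862
Group 4: 35002 × 0.945 = 33077
Group 5: 32130 × 0.926 = 29752
Group 6: 35188 × 0.94 = 33077
Group 7: 36660 × 0.916 = 33581
→ [24858, 26853, 43862, 33077, 29752, 33077, 33581]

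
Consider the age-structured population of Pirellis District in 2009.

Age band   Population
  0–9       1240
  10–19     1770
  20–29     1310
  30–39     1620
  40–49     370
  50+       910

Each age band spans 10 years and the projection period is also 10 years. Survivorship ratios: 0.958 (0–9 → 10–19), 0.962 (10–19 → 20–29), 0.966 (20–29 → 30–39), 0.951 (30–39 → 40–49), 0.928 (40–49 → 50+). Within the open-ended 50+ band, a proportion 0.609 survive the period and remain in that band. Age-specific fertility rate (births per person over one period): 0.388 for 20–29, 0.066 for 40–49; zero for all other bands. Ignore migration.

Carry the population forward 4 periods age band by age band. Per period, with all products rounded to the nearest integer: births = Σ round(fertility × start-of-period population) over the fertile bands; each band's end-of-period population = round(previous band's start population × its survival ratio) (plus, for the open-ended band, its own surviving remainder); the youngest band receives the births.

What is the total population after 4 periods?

5884

Period 1.
Births: 1310 × 0.388 = 508 ; 370 × 0.066 = 24 → total 532
10–19: 1240 × 0.958 = 1188
20–29: 1770 × 0.962 = 1703
30–39: 1310 × 0.966 = 1265
40–49: 1620 × 0.951 = 1541
50+: 370 × 0.928 + 910 × 0.609 = 343 + 554 = 897
End of period: [532, 1188, 1703, 1265, 1541, 897]
Period 2.
Births: 1703 × 0.388 = 661 ; 1541 × 0.066 = 102 → total 763
10–19: 532 × 0.958 = 510
20–29: 1188 × 0.962 = 1143
30–39: 1703 × 0.966 = 1645
40–49: 1265 × 0.951 = 1203
50+: 1541 × 0.928 + 897 × 0.609 = 1430 + 546 = 1976
End of period: [763, 510, 1143, 1645, 1203, 1976]
Period 3.
Births: 1143 × 0.388 = 443 ; 1203 × 0.066 = 79 → total 522
10–19: 763 × 0.958 = 731
20–29: 510 × 0.962 = 491
30–39: 1143 × 0.966 = 1104
40–49: 1645 × 0.951 = 1564
50+: 1203 × 0.928 + 1976 × 0.609 = 1116 + 1203 = 2319
End of period: [522, 731, 491, 1104, 1564, 2319]
Period 4.
Births: 491 × 0.388 = 191 ; 1564 × 0.066 = 103 → total 294
10–19: 522 × 0.958 = 500
20–29: 731 × 0.962 = 703
30–39: 491 × 0.966 = 474
40–49: 1104 × 0.951 = 1050
50+: 1564 × 0.928 + 2319 × 0.609 = 1451 + 1412 = 2863
End of period: [294, 500, 703, 474, 1050, 2863]
Total after period 4: 294 + 500 + 703 + 474 + 1050 + 2863 = 5884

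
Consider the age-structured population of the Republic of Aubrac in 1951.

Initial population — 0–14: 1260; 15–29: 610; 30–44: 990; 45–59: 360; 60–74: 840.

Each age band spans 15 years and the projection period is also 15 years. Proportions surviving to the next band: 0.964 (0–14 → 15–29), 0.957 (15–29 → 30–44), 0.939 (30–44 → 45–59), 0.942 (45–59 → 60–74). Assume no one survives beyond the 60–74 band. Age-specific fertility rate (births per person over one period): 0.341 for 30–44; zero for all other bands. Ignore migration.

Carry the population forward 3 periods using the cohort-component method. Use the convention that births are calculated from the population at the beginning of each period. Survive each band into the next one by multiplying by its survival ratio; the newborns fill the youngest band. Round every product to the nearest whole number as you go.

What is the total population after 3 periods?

— Period 1 —
Births: 990 × 0.341 = 338
15–29: 1260 × 0.964 = 1215
30–44: 610 × 0.957 = 584
45–59: 990 × 0.939 = 930
60–74: 360 × 0.942 = 339
End of period: [338, 1215, 584, 930, 339]
— Period 2 —
Births: 584 × 0.341 = 199
15–29: 338 × 0.964 = 326
30–44: 1215 × 0.957 = 1163
45–59: 584 × 0.939 = 548
60–74: 930 × 0.942 = 876
End of period: [199, 326, 1163, 548, 876]
— Period 3 —
Births: 1163 × 0.341 = 397
15–29: 199 × 0.964 = 192
30–44: 326 × 0.957 = 312
45–59: 1163 × 0.939 = 1092
60–74: 548 × 0.942 = 516
End of period: [397, 192, 312, 1092, 516]
Total after period 3: 397 + 192 + 312 + 1092 + 516 = 2509

2509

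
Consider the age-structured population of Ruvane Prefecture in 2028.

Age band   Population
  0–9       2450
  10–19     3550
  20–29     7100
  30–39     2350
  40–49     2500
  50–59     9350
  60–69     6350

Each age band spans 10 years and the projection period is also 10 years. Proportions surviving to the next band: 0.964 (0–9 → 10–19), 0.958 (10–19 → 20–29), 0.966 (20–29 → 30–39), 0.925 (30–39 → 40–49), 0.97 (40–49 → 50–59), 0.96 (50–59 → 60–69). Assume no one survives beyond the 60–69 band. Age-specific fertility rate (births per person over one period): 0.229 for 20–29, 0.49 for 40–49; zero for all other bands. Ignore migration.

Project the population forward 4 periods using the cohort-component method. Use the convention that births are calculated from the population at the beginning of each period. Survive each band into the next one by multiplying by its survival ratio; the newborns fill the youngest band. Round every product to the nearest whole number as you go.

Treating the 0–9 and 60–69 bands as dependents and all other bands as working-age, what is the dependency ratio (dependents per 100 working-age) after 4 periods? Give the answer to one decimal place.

Period 1.
Births: 7100 × 0.229 = 1626  |  2500 × 0.49 = 1225 — total 2851
10–19: 2450 × 0.964 = 2362
20–29: 3550 × 0.958 = 3401
30–39: 7100 × 0.966 = 6859
40–49: 2350 × 0.925 = 2174
50–59: 2500 × 0.97 = 2425
60–69: 9350 × 0.96 = 8976
Population now: 0–9=2851, 10–19=2362, 20–29=3401, 30–39=6859, 40–49=2174, 50–59=2425, 60–69=8976
Period 2.
Births: 3401 × 0.229 = 779  |  2174 × 0.49 = 1065 — total 1844
10–19: 2851 × 0.964 = 2748
20–29: 2362 × 0.958 = 2263
30–39: 3401 × 0.966 = 3285
40–49: 6859 × 0.925 = 6345
50–59: 2174 × 0.97 = 2109
60–69: 2425 × 0.96 = 2328
Population now: 0–9=1844, 10–19=2748, 20–29=2263, 30–39=3285, 40–49=6345, 50–59=2109, 60–69=2328
Period 3.
Births: 2263 × 0.229 = 518  |  6345 × 0.49 = 3109 — total 3627
10–19: 1844 × 0.964 = 1778
20–29: 2748 × 0.958 = 2633
30–39: 2263 × 0.966 = 2186
40–49: 3285 × 0.925 = 3039
50–59: 6345 × 0.97 = 6155
60–69: 2109 × 0.96 = 2025
Population now: 0–9=3627, 10–19=1778, 20–29=2633, 30–39=2186, 40–49=3039, 50–59=6155, 60–69=2025
Period 4.
Births: 2633 × 0.229 = 603  |  3039 × 0.49 = 1489 — total 2092
10–19: 3627 × 0.964 = 3496
20–29: 1778 × 0.958 = 1703
30–39: 2633 × 0.966 = 2543
40–49: 2186 × 0.925 = 2022
50–59: 3039 × 0.97 = 2948
60–69: 6155 × 0.96 = 5909
Population now: 0–9=2092, 10–19=3496, 20–29=1703, 30–39=2543, 40–49=2022, 50–59=2948, 60–69=5909
Dependents (band 0–9 + band 60–69) = 2092 + 5909 = 8001; working-age = 12712; ratio = 8001/12712 × 100 = 62.9

62.9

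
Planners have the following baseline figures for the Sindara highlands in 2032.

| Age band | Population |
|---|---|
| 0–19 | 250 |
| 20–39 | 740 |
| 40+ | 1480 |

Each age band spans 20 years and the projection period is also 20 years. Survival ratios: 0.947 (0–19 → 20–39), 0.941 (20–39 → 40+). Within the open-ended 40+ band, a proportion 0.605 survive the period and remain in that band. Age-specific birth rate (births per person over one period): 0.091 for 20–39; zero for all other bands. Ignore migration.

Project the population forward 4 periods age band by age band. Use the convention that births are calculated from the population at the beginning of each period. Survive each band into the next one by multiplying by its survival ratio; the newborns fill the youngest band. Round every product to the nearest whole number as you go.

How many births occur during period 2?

Period 1.
Births: 740 * 0.091 = 67
20–39: 250 * 0.947 = 237
40+: 740 * 0.941 + 1480 * 0.605 = 696 + 895 = 1591
Population now: 0–19=67, 20–39=237, 40+=1591
Period 2.
Births: 237 * 0.091 = 22
20–39: 67 * 0.947 = 63
40+: 237 * 0.941 + 1591 * 0.605 = 223 + 963 = 1186
Population now: 0–19=22, 20–39=63, 40+=1186

22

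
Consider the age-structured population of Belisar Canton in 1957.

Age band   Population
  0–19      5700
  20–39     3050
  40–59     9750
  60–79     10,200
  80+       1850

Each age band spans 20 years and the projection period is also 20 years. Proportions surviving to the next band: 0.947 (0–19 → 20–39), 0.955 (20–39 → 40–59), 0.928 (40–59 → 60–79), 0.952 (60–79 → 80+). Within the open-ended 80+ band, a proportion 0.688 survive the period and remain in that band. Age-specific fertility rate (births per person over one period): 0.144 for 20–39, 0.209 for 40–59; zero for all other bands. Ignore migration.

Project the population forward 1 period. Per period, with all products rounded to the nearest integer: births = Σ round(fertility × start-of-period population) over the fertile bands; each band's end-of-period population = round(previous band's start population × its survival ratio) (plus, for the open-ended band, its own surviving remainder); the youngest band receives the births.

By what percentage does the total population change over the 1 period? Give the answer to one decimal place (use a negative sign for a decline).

Let band 1 be 0–19 through band 5 = 80+.
[period 1]
Births: 3050 * 0.144 = 439  |  9750 * 0.209 = 2038 ⇒ total 2477
Band 2: 5700 * 0.947 = 5398
Band 3: 3050 * 0.955 = 2913
Band 4: 9750 * 0.928 = 9048
Band 5: 10200 * 0.952 + 1850 * 0.688 = 9710 + 1273 = 10983
End of period: [2477, 5398, 2913, 9048, 10983]
Total: 30550 → 30819; change = 269; percentage change = 0.9%

0.9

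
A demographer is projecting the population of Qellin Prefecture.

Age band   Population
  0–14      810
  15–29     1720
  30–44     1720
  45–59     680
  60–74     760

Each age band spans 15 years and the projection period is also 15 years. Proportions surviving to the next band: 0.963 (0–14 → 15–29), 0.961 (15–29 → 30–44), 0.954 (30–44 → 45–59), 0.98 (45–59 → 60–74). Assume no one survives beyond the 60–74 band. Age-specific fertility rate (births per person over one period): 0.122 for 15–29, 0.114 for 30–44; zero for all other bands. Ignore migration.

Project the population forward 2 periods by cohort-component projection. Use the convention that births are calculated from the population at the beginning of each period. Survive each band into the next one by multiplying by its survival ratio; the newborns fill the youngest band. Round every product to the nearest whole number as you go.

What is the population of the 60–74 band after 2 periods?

1608

After projecting period 1:
Births: 1720 * 0.122 = 210 ; 1720 * 0.114 = 196 — total 406
15–29: 810 * 0.963 = 780
30–44: 1720 * 0.961 = 1653
45–59: 1720 * 0.954 = 1641
60–74: 680 * 0.98 = 666
Giving 406 / 780 / 1653 / 1641 / 666.
After projecting period 2:
Births: 780 * 0.122 = 95 ; 1653 * 0.114 = 188 — total 283
15–29: 406 * 0.963 = 391
30–44: 780 * 0.961 = 750
45–59: 1653 * 0.954 = 1577
60–74: 1641 * 0.98 = 1608
Giving 283 / 391 / 750 / 1577 / 1608.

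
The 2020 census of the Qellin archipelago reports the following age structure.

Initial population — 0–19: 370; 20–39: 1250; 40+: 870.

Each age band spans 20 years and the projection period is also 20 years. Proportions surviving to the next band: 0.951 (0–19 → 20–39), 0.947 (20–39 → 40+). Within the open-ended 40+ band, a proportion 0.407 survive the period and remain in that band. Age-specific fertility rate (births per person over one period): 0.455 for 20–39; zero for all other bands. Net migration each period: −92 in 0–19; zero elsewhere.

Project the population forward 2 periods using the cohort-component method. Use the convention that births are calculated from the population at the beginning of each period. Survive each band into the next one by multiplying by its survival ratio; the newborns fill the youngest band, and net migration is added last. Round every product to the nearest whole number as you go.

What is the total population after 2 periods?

1481

Let group 1 be 0–19 through group 3 = 40+.
Period 1:
Births: 1250 × 0.455 = 569
Group 2: 370 × 0.951 = 352
Group 3: 1250 × 0.947 + 870 × 0.407 = 1184 + 354 = 1538
Net migration: Group 1 − 92 → 477
Population now: 0–19=477, 20–39=352, 40+=1538
Period 2:
Births: 352 × 0.455 = 160
Group 2: 477 × 0.951 = 454
Group 3: 352 × 0.947 + 1538 × 0.407 = 333 + 626 = 959
Net migration: Group 1 − 92 → 68
Population now: 0–19=68, 20–39=454, 40+=959
Total after period 2: 68 + 454 + 959 = 1481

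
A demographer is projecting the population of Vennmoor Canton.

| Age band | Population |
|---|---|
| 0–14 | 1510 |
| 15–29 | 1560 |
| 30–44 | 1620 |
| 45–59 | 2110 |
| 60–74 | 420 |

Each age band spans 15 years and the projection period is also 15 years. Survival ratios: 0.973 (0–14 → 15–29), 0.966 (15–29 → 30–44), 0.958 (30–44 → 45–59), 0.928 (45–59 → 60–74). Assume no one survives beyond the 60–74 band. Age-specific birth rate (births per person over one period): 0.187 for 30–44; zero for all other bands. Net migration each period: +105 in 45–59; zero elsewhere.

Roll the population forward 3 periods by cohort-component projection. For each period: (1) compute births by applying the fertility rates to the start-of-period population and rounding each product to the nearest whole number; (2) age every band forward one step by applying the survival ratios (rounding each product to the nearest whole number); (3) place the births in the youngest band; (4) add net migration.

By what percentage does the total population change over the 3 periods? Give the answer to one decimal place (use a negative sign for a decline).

Call the groups 1 to 5, youngest first.
After projecting period 1:
Births: 1620 × 0.187 = 303
Group 2: 1510 × 0.973 = 1469
Group 3: 1560 × 0.966 = 1507
Group 4: 1620 × 0.958 = 1552
Group 5: 2110 × 0.928 = 1958
Net migration: Group 4 + 105 → 1657
End of period: [303, 1469, 1507, 1657, 1958]
After projecting period 2:
Births: 1507 × 0.187 = 282
Group 2: 303 × 0.973 = 295
Group 3: 1469 × 0.966 = 1419
Group 4: 1507 × 0.958 = 1444
Group 5: 1657 × 0.928 = 1538
Net migration: Group 4 + 105 → 1549
End of period: [282, 295, 1419, 1549, 1538]
After projecting period 3:
Births: 1419 × 0.187 = 265
Group 2: 282 × 0.973 = 274
Group 3: 295 × 0.966 = 285
Group 4: 1419 × 0.958 = 1359
Group 5: 1549 × 0.928 = 1437
Net migration: Group 4 + 105 → 1464
End of period: [265, 274, 285, 1464, 1437]
Total: 7220 → 3725; change = -3495; percentage change = -48.4%

-48.4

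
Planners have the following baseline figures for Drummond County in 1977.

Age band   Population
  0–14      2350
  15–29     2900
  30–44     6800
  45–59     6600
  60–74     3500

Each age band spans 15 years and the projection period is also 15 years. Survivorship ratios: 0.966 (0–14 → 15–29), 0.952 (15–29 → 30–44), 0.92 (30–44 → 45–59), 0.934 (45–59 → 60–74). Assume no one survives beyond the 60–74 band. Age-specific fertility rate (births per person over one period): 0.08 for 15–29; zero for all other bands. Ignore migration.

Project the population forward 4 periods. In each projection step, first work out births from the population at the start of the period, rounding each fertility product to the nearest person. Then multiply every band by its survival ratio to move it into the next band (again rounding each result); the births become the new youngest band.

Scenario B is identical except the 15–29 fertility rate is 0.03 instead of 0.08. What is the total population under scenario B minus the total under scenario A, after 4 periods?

— Period 1 —
Births: 2900 × 0.08 = 232
15–29: 2350 × 0.966 = 2270
30–44: 2900 × 0.952 = 2761
45–59: 6800 × 0.92 = 6256
60–74: 6600 × 0.934 = 6164
→ [232, 2270, 2761, 6256, 6164]
— Period 2 —
Births: 2270 × 0.08 = 182
15–29: 232 × 0.966 = 224
30–44: 2270 × 0.952 = 2161
45–59: 2761 × 0.92 = 2540
60–74: 6256 × 0.934 = 5843
→ [182, 224, 2161, 2540, 5843]
— Period 3 —
Births: 224 × 0.08 = 18
15–29: 182 × 0.966 = 176
30–44: 224 × 0.952 = 213
45–59: 2161 × 0.92 = 1988
60–74: 2540 × 0.934 = 2372
→ [18, 176, 213, 1988, 2372]
— Period 4 —
Births: 176 × 0.08 = 14
15–29: 18 × 0.966 = 17
30–44: 176 × 0.952 = 168
45–59: 213 × 0.92 = 196
60–74: 1988 × 0.934 = 1857
→ [14, 17, 168, 196, 1857]
Scenario A total after 4 periods: 2252
Scenario B projection —
— Period 1 —
Births: 2900 × 0.03 = 87
15–29: 2350 × 0.966 = 2270
30–44: 2900 × 0.952 = 2761
45–59: 6800 × 0.92 = 6256
60–74: 6600 × 0.934 = 6164
→ [87, 2270, 2761, 6256, 6164]
— Period 2 —
Births: 2270 × 0.03 = 68
15–29: 87 × 0.966 = 84
30–44: 2270 × 0.952 = 2161
45–59: 2761 × 0.92 = 2540
60–74: 6256 × 0.934 = 5843
→ [68, 84, 2161, 2540, 5843]
— Period 3 —
Births: 84 × 0.03 = 3
15–29: 68 × 0.966 = 66
30–44: 84 × 0.952 = 80
45–59: 2161 × 0.92 = 1988
60–74: 2540 × 0.934 = 2372
→ [3, 66, 80, 1988, 2372]
— Period 4 —
Births: 66 × 0.03 = 2
15–29: 3 × 0.966 = 3
30–44: 66 × 0.952 = 63
45–59: 80 × 0.92 = 74
60–74: 1988 × 0.934 = 1857
→ [2, 3, 63, 74, 1857]
Scenario B total after 4 periods: 1999
Difference B − A = 1999 − 2252 = -253

-253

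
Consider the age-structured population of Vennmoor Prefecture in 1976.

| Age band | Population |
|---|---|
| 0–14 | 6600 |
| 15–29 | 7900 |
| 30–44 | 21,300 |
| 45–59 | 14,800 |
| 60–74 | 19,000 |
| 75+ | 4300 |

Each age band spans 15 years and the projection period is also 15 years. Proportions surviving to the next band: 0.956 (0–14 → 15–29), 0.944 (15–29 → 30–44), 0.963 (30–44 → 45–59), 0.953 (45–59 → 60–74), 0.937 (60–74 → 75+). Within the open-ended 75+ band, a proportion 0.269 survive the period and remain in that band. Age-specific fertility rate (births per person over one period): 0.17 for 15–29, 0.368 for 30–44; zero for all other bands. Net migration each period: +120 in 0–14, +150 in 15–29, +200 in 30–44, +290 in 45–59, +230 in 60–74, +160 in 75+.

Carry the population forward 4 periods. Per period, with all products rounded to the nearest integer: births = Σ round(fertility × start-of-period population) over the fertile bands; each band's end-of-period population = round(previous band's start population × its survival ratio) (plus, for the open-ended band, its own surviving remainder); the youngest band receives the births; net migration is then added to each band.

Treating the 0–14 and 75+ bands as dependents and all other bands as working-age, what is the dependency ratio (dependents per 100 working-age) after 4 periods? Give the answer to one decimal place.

Call the bands 1 to 6, youngest first.
— Period 1 —
Births: 7900 × 0.17 = 1343 ; 21300 × 0.368 = 7838 → total 9181
Band 2: 6600 × 0.956 = 6310
Band 3: 7900 × 0.944 = 7458
Band 4: 21300 × 0.963 = 20512
Band 5: 14800 × 0.953 = 14104
Band 6: 19000 × 0.937 + 4300 × 0.269 = 17803 + 1157 = 18960
Net migration: Band 1 + 120 → 9301; Band 2 + 150 → 6460; Band 3 + 200 → 7658; Band 4 + 290 → 20802; Band 5 + 230 → 14334; Band 6 + 160 → 19120
→ [9301, 6460, 7658, 20802, 14334, 19120]
— Period 2 —
Births: 6460 × 0.17 = 1098 ; 7658 × 0.368 = 2818 → total 3916
Band 2: 9301 × 0.956 = 8892
Band 3: 6460 × 0.944 = 6098
Band 4: 7658 × 0.963 = 7375
Band 5: 20802 × 0.953 = 19824
Band 6: 14334 × 0.937 + 19120 × 0.269 = 13431 + 5143 = 18574
Net migration: Band 1 + 120 → 4036; Band 2 + 150 → 9042; Band 3 + 200 → 6298; Band 4 + 290 → 7665; Band 5 + 230 → 20054; Band 6 + 160 → 18734
→ [4036, 9042, 6298, 7665, 20054, 18734]
— Period 3 —
Births: 9042 × 0.17 = 1537 ; 6298 × 0.368 = 2318 → total 3855
Band 2: 4036 × 0.956 = 3858
Band 3: 9042 × 0.944 = 8536
Band 4: 6298 × 0.963 = 6065
Band 5: 7665 × 0.953 = 7305
Band 6: 20054 × 0.937 + 18734 × 0.269 = 18791 + 5039 = 23830
Net migration: Band 1 + 120 → 3975; Band 2 + 150 → 4008; Band 3 + 200 → 8736; Band 4 + 290 → 6355; Band 5 + 230 → 7535; Band 6 + 160 → 23990
→ [3975, 4008, 8736, 6355, 7535, 23990]
— Period 4 —
Births: 4008 × 0.17 = 681 ; 8736 × 0.368 = 3215 → total 3896
Band 2: 3975 × 0.956 = 3800
Band 3: 4008 × 0.944 = 3784
Band 4: 8736 × 0.963 = 8413
Band 5: 6355 × 0.953 = 6056
Band 6: 7535 × 0.937 + 23990 × 0.269 = 7060 + 6453 = 13513
Net migration: Band 1 + 120 → 4016; Band 2 + 150 → 3950; Band 3 + 200 → 3984; Band 4 + 290 → 8703; Band 5 + 230 → 6286; Band 6 + 160 → 13673
→ [4016, 3950, 3984, 8703, 6286, 13673]
Dependents (band 0–14 + band 75+) = 4016 + 13673 = 17689; working-age = 22923; ratio = 17689/22923 × 100 = 77.2

77.2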